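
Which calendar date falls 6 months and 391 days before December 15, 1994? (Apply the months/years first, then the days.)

Counting back 6 months and 391 days from December 15, 1994: first the month/year part, then the days.
month 12 − 6 = 6 → June 1994.
Day 15 is valid in June, giving June 15, 1994.
Now subtract 391 days from June 15, 1994.
Going back 15 days from June 15, 1994 reaches the end of the previous month; 391 − 15 = 376 left.
May 1994 has 31 days: 376 − 31 = 345 left.
April 1994 has 30 days: 345 − 30 = 315 left.
March 1994 has 31 days: 315 − 31 = 284 left.
February 1994 has 28 days (1994 is not a leap year): 284 − 28 = 256 left.
January 1994 has 31 days: 256 − 31 = 225 left.
December 1993 has 31 days: 225 − 31 = 194 left.
November 1993 has 30 days: 194 − 30 = 164 left.
October 1993 has 31 days: 164 − 31 = 133 left.
September 1993 has 30 days: 133 − 30 = 103 left.
August 1993 has 31 days: 103 − 31 = 72 left.
July 1993 has 31 days: 72 − 31 = 41 left.
June 1993 has 30 days: 41 − 30 = 11 left.
May 1993 has 31 days; 31 − 11 = 20 → May 20, 1993.

May 20, 1993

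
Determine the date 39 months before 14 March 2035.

December 14, 2031

Subtracting 39 months from March 14, 2035.
month 3 − 39 = -36, which is month 12 of year 2031 → December 2031.
Day 14 is valid in December, giving December 14, 2031.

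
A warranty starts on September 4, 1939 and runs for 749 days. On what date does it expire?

September 22, 1941

Advancing 749 days from September 4, 1939.
September has 30 days, so 30 − 4 = 26 days remain after September 4, 1939; 749 − 26 = 723 left.
October 1939 has 31 days: 723 − 31 = 692 left.
November 1939 has 30 days: 692 − 30 = 662 left.
December 1939 has 31 days: 662 − 31 = 631 left.
January 1940 has 31 days: 631 − 31 = 600 left.
February 1940 has 29 days (1940 is a leap year): 600 − 29 = 571 left.
March 1940 has 31 days: 571 − 31 = 540 left.
April 1940 has 30 days: 540 − 30 = 510 left.
May 1940 has 31 days: 510 − 31 = 479 left.
June 1940 has 30 days: 479 − 30 = 449 left.
July 1940 has 31 days: 449 − 31 = 418 left.
August 1940 has 31 days: 418 − 31 = 387 left.
September 1940 has 30 days: 387 − 30 = 357 left.
October 1940 has 31 days: 357 − 31 = 326 left.
November 1940 has 30 days: 326 − 30 = 296 left.
December 1940 has 31 days: 296 − 31 = 265 left.
January 1941 has 31 days: 265 − 31 = 234 left.
February 1941 has 28 days (1941 is not a leap year): 234 − 28 = 206 left.
March 1941 has 31 days: 206 − 31 = 175 left.
April 1941 has 30 days: 175 − 30 = 145 left.
May 1941 has 31 days: 145 − 31 = 114 left.
June 1941 has 30 days: 114 − 30 = 84 left.
July 1941 has 31 days: 84 − 31 = 53 left.
August 1941 has 31 days: 53 − 31 = 22 left.
22 days into September 1941 → September 22, 1941.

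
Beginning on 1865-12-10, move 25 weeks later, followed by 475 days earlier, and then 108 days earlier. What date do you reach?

October 28, 1864

Advancing 25 weeks (= 175 days) from December 10, 1865:
December has 31 days, so 31 − 10 = 21 days remain after December 10, 1865; 175 − 21 = 154 left.
January 1866 has 31 days: 154 − 31 = 123 left.
February 1866 has 28 days (1866 is not a leap year): 123 − 28 = 95 left.
March 1866 has 31 days: 95 − 31 = 64 left.
April 1866 has 30 days: 64 − 30 = 34 left.
May 1866 has 31 days: 34 − 31 = 3 left.
3 days into June 1866 → June 3, 1866.
Counting back 475 days from June 3, 1866:
Going back 3 days from June 3, 1866 reaches the end of the previous month; 475 − 3 = 472 left.
May 1866 has 31 days: 472 − 31 = 441 left.
April 1866 has 30 days: 441 − 30 = 411 left.
March 1866 has 31 days: 411 − 31 = 380 left.
February 1866 has 28 days (1866 is not a leap year): 380 − 28 = 352 left.
January 1866 has 31 days: 352 − 31 = 321 left.
December 1865 has 31 days: 321 − 31 = 290 left.
November 1865 has 30 days: 290 − 30 = 260 left.
October 1865 has 31 days: 260 − 31 = 229 left.
September 1865 has 30 days: 229 − 30 = 199 left.
August 1865 has 31 days: 199 − 31 = 168 left.
July 1865 has 31 days: 168 − 31 = 137 left.
June 1865 has 30 days: 137 − 30 = 107 left.
May 1865 has 31 days: 107 − 31 = 76 left.
April 1865 has 30 days: 76 − 30 = 46 left.
March 1865 has 31 days: 46 − 31 = 15 left.
February 1865 has 28 days; 28 − 15 = 13 → February 13, 1865.
Subtracting 108 days from February 13, 1865:
Going back 13 days from February 13, 1865 reaches the end of the previous month; 108 − 13 = 95 left.
January 1865 has 31 days: 95 − 31 = 64 left.
December 1864 has 31 days: 64 − 31 = 33 left.
November 1864 has 30 days: 33 − 30 = 3 left.
October 1864 has 31 days; 31 − 3 = 28 → October 28, 1864.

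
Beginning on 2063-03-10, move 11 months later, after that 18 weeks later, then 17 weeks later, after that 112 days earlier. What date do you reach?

June 22, 2064

Adding 11 months from March 10, 2063:
month 3 + 11 = 14, which is month 2 of year 2064 → February 2064.
Day 10 is valid in February, giving February 10, 2064.
Counting forward 18 weeks (= 126 days) from February 10, 2064:
February has 29 days, so 29 − 10 = 19 days remain after February 10, 2064; 126 − 19 = 107 left.
March 2064 has 31 days: 107 − 31 = 76 left.
April 2064 has 30 days: 76 − 30 = 46 left.
May 2064 has 31 days: 46 − 31 = 15 left.
15 days into June 2064 → June 15, 2064.
Adding 17 weeks (= 119 days) from June 15, 2064:
June has 30 days, so 30 − 15 = 15 days remain after June 15, 2064; 119 − 15 = 104 left.
July 2064 has 31 days: 104 − 31 = 73 left.
August 2064 has 31 days: 73 − 31 = 42 left.
September 2064 has 30 days: 42 − 30 = 12 left.
12 days into October 2064 → October 12, 2064.
Counting back 112 days from October 12, 2064:
Going back 12 days from October 12, 2064 reaches the end of the previous month; 112 − 12 = 100 left.
September 2064 has 30 days: 100 − 30 = 70 left.
August 2064 has 31 days: 70 − 31 = 39 left.
July 2064 has 31 days: 39 − 31 = 8 left.
June 2064 has 30 days; 30 − 8 = 22 → June 22, 2064.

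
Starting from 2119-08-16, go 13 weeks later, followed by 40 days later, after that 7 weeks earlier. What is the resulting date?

November 6, 2119

Adding 13 weeks (= 91 days) from August 16, 2119:
August has 31 days, so 31 − 16 = 15 days remain after August 16, 2119; 91 − 15 = 76 left.
September 2119 has 30 days: 76 − 30 = 46 left.
October 2119 has 31 days: 46 − 31 = 15 left.
15 days into November 2119 → November 15, 2119.
Adding 40 days from November 15, 2119:
November has 30 days, so 30 − 15 = 15 days remain after November 15, 2119; 40 − 15 = 25 left.
25 days into December 2119 → December 25, 2119.
Counting back 7 weeks (= 49 days) from December 25, 2119:
Going back 25 days from December 25, 2119 reaches the end of the previous month; 49 − 25 = 24 left.
November 2119 has 30 days; 30 − 24 = 6 → November 6, 2119.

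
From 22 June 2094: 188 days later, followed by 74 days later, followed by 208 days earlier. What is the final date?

Advancing 188 days from June 22, 2094:
June has 30 days, so 30 − 22 = 8 days remain after June 22, 2094; 188 − 8 = 180 left.
July 2094 has 31 days: 180 − 31 = 149 left.
August 2094 has 31 days: 149 − 31 = 118 left.
September 2094 has 30 days: 118 − 30 = 88 left.
October 2094 has 31 days: 88 − 31 = 57 left.
November 2094 has 30 days: 57 − 30 = 27 left.
27 days into December 2094 → December 27, 2094.
Counting forward 74 days from December 27, 2094:
December has 31 days, so 31 − 27 = 4 days remain after December 27, 2094; 74 − 4 = 70 left.
January 2095 has 31 days: 70 − 31 = 39 left.
February 2095 has 28 days (2095 is not a leap year): 39 − 28 = 11 left.
11 days into March 2095 → March 11, 2095.
Subtracting 208 days from March 11, 2095:
Going back 11 days from March 11, 2095 reaches the end of the previous month; 208 − 11 = 197 left.
February 2095 has 28 days (2095 is not a leap year): 197 − 28 = 169 left.
January 2095 has 31 days: 169 − 31 = 138 left.
December 2094 has 31 days: 138 − 31 = 107 left.
November 2094 has 30 days: 107 − 30 = 77 left.
October 2094 has 31 days: 77 − 31 = 46 left.
September 2094 has 30 days: 46 − 30 = 16 left.
August 2094 has 31 days; 31 − 16 = 15 → August 15, 2094.

August 15, 2094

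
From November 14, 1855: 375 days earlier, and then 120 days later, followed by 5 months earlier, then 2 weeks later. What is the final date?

October 18, 1854

Subtracting 375 days from November 14, 1855:
Going back 14 days from November 14, 1855 reaches the end of the previous month; 375 − 14 = 361 left.
October 1855 has 31 days: 361 − 31 = 330 left.
September 1855 has 30 days: 330 − 30 = 300 left.
August 1855 has 31 days: 300 − 31 = 269 left.
July 1855 has 31 days: 269 − 31 = 238 left.
June 1855 has 30 days: 238 − 30 = 208 left.
May 1855 has 31 days: 208 − 31 = 177 left.
April 1855 has 30 days: 177 − 30 = 147 left.
March 1855 has 31 days: 147 − 31 = 116 left.
February 1855 has 28 days (1855 is not a leap year): 116 − 28 = 88 left.
January 1855 has 31 days: 88 − 31 = 57 left.
December 1854 has 31 days: 57 − 31 = 26 left.
November 1854 has 30 days; 30 − 26 = 4 → November 4, 1854.
Adding 120 days from November 4, 1854:
November has 30 days, so 30 − 4 = 26 days remain after November 4, 1854; 120 − 26 = 94 left.
December 1854 has 31 days: 94 − 31 = 63 left.
January 1855 has 31 days: 63 − 31 = 32 left.
February 1855 has 28 days (1855 is not a leap year): 32 − 28 = 4 left.
4 days into March 1855 → March 4, 1855.
Subtracting 5 months from March 4, 1855:
month 3 − 5 = -2, which is month 10 of year 1854 → October 1854.
Day 4 is valid in October, giving October 4, 1854.
Counting forward 2 weeks (= 14 days) from October 4, 1854:
October has 31 days; 4 + 14 = 18, still in October.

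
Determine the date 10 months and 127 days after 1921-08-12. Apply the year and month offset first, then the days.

October 17, 1922

Advancing 10 months and 127 days from August 12, 1921: first the month/year part, then the days.
month 8 + 10 = 18, which is month 6 of year 1922 → June 1922.
Day 12 is valid in June, giving June 12, 1922.
Now add 127 days from June 12, 1922.
June has 30 days, so 30 − 12 = 18 days remain after June 12, 1922; 127 − 18 = 109 left.
July 1922 has 31 days: 109 − 31 = 78 left.
August 1922 has 31 days: 78 − 31 = 47 left.
September 1922 has 30 days: 47 − 30 = 17 left.
17 days into October 1922 → October 17, 1922.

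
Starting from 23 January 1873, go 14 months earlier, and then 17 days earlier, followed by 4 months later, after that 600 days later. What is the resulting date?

October 27, 1873

Subtracting 14 months from January 23, 1873:
month 1 − 14 = -13, which is month 11 of year 1871 → November 1871.
Day 23 is valid in November, giving November 23, 1871.
Counting back 17 days from November 23, 1871:
23 − 17 = 6, still in November 1871.
Counting forward 4 months from November 6, 1871:
month 11 + 4 = 15, which is month 3 of year 1872 → March 1872.
Day 6 is valid in March, giving March 6, 1872.
Adding 600 days from March 6, 1872:
March has 31 days, so 31 − 6 = 25 days remain after March 6, 1872; 600 − 25 = 575 left.
April 1872 has 30 days: 575 − 30 = 545 left.
May 1872 has 31 days: 545 − 31 = 514 left.
June 1872 has 30 days: 514 − 30 = 484 left.
July 1872 has 31 days: 484 − 31 = 453 left.
August 1872 has 31 days: 453 − 31 = 422 left.
September 1872 has 30 days: 422 − 30 = 392 left.
October 1872 has 31 days: 392 − 31 = 361 left.
November 1872 has 30 days: 361 − 30 = 331 left.
December 1872 has 31 days: 331 − 31 = 300 left.
January 1873 has 31 days: 300 − 31 = 269 left.
February 1873 has 28 days (1873 is not a leap year): 269 − 28 = 241 left.
March 1873 has 31 days: 241 − 31 = 210 left.
April 1873 has 30 days: 210 − 30 = 180 left.
May 1873 has 31 days: 180 − 31 = 149 left.
June 1873 has 30 days: 149 − 30 = 119 left.
July 1873 has 31 days: 119 − 31 = 88 left.
August 1873 has 31 days: 88 − 31 = 57 left.
September 1873 has 30 days: 57 − 30 = 27 left.
27 days into October 1873 → October 27, 1873.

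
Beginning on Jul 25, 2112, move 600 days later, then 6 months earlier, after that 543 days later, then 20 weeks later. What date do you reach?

August 1, 2115

Counting forward 600 days from July 25, 2112:
July has 31 days, so 31 − 25 = 6 days remain after July 25, 2112; 600 − 6 = 594 left.
August 2112 has 31 days: 594 − 31 = 563 left.
September 2112 has 30 days: 563 − 30 = 533 left.
October 2112 has 31 days: 533 − 31 = 502 left.
November 2112 has 30 days: 502 − 30 = 472 left.
December 2112 has 31 days: 472 − 31 = 441 left.
January 2113 has 31 days: 441 − 31 = 410 left.
February 2113 has 28 days (2113 is not a leap year): 410 − 28 = 382 left.
March 2113 has 31 days: 382 − 31 = 351 left.
April 2113 has 30 days: 351 − 30 = 321 left.
May 2113 has 31 days: 321 − 31 = 290 left.
June 2113 has 30 days: 290 − 30 = 260 left.
July 2113 has 31 days: 260 − 31 = 229 left.
August 2113 has 31 days: 229 − 31 = 198 left.
September 2113 has 30 days: 198 − 30 = 168 left.
October 2113 has 31 days: 168 − 31 = 137 left.
November 2113 has 30 days: 137 − 30 = 107 left.
December 2113 has 31 days: 107 − 31 = 76 left.
January 2114 has 31 days: 76 − 31 = 45 left.
February 2114 has 28 days (2114 is not a leap year): 45 − 28 = 17 left.
17 days into March 2114 → March 17, 2114.
Counting back 6 months from March 17, 2114:
month 3 − 6 = -3, which is month 9 of year 2113 → September 2113.
Day 17 is valid in September, giving September 17, 2113.
Counting forward 543 days from September 17, 2113:
September has 30 days, so 30 − 17 = 13 days remain after September 17, 2113; 543 − 13 = 530 left.
October 2113 has 31 days: 530 − 31 = 499 left.
November 2113 has 30 days: 499 − 30 = 469 left.
December 2113 has 31 days: 469 − 31 = 438 left.
January 2114 has 31 days: 438 − 31 = 407 left.
February 2114 has 28 days (2114 is not a leap year): 407 − 28 = 379 left.
March 2114 has 31 days: 379 − 31 = 348 left.
April 2114 has 30 days: 348 − 30 = 318 left.
May 2114 has 31 days: 318 − 31 = 287 left.
June 2114 has 30 days: 287 − 30 = 257 left.
July 2114 has 31 days: 257 − 31 = 226 left.
August 2114 has 31 days: 226 − 31 = 195 left.
September 2114 has 30 days: 195 − 30 = 165 left.
October 2114 has 31 days: 165 − 31 = 134 left.
November 2114 has 30 days: 134 − 30 = 104 left.
December 2114 has 31 days: 104 − 31 = 73 left.
January 2115 has 31 days: 73 − 31 = 42 left.
February 2115 has 28 days (2115 is not a leap year): 42 − 28 = 14 left.
14 days into March 2115 → March 14, 2115.
Advancing 20 weeks (= 140 days) from March 14, 2115:
March has 31 days, so 31 − 14 = 17 days remain after March 14, 2115; 140 − 17 = 123 left.
April 2115 has 30 days: 123 − 30 = 93 left.
May 2115 has 31 days: 93 − 31 = 62 left.
June 2115 has 30 days: 62 − 30 = 32 left.
July 2115 has 31 days: 32 − 31 = 1 left.
1 day into August 2115 → August 1, 2115.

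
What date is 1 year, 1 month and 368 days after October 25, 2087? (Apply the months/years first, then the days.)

November 28, 2089

Adding 1 year, 1 month and 368 days from October 25, 2087: first the month/year part, then the days.
+1 year → 2088; month 10 + 1 = 11 → November 2088.
Day 25 is valid in November, giving November 25, 2088.
Now add 368 days from November 25, 2088.
November has 30 days, so 30 − 25 = 5 days remain after November 25, 2088; 368 − 5 = 363 left.
December 2088 has 31 days: 363 − 31 = 332 left.
January 2089 has 31 days: 332 − 31 = 301 left.
February 2089 has 28 days (2089 is not a leap year): 301 − 28 = 273 left.
March 2089 has 31 days: 273 − 31 = 242 left.
April 2089 has 30 days: 242 − 30 = 212 left.
May 2089 has 31 days: 212 − 31 = 181 left.
June 2089 has 30 days: 181 − 30 = 151 left.
July 2089 has 31 days: 151 − 31 = 120 left.
August 2089 has 31 days: 120 − 31 = 89 left.
September 2089 has 30 days: 89 − 30 = 59 left.
October 2089 has 31 days: 59 − 31 = 28 left.
28 days into November 2089 → November 28, 2089.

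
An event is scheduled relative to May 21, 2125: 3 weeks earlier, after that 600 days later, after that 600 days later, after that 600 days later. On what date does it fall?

Subtracting 3 weeks (= 21 days) from May 21, 2125:
Going back 21 days from May 21, 2125 reaches the end of the previous month; 21 − 21 = 0 left.
April 2125 has 30 days; 30 − 0 = 30 → April 30, 2125.
Counting forward 600 days from April 30, 2125:
April has 30 days, so 30 − 30 = 0 days remain after April 30, 2125; 600 − 0 = 600 left.
May 2125 has 31 days: 600 − 31 = 569 left.
June 2125 has 30 days: 569 − 30 = 539 left.
July 2125 has 31 days: 539 − 31 = 508 left.
August 2125 has 31 days: 508 − 31 = 477 left.
September 2125 has 30 days: 477 − 30 = 447 left.
October 2125 has 31 days: 447 − 31 = 416 left.
November 2125 has 30 days: 416 − 30 = 386 left.
December 2125 has 31 days: 386 − 31 = 355 left.
January 2126 has 31 days: 355 − 31 = 324 left.
February 2126 has 28 days (2126 is not a leap year): 324 − 28 = 296 left.
March 2126 has 31 days: 296 − 31 = 265 left.
April 2126 has 30 days: 265 − 30 = 235 left.
May 2126 has 31 days: 235 − 31 = 204 left.
June 2126 has 30 days: 204 − 30 = 174 left.
July 2126 has 31 days: 174 − 31 = 143 left.
August 2126 has 31 days: 143 − 31 = 112 left.
September 2126 has 30 days: 112 − 30 = 82 left.
October 2126 has 31 days: 82 − 31 = 51 left.
November 2126 has 30 days: 51 − 30 = 21 left.
21 days into December 2126 → December 21, 2126.
Counting forward 600 days from December 21, 2126:
December has 31 days, so 31 − 21 = 10 days remain after December 21, 2126; 600 − 10 = 590 left.
January 2127 has 31 days: 590 − 31 = 559 left.
February 2127 has 28 days (2127 is not a leap year): 559 − 28 = 531 left.
March 2127 has 31 days: 531 − 31 = 500 left.
April 2127 has 30 days: 500 − 30 = 470 left.
May 2127 has 31 days: 470 − 31 = 439 left.
June 2127 has 30 days: 439 − 30 = 409 left.
July 2127 has 31 days: 409 − 31 = 378 left.
August 2127 has 31 days: 378 − 31 = 347 left.
September 2127 has 30 days: 347 − 30 = 317 left.
October 2127 has 31 days: 317 − 31 = 286 left.
November 2127 has 30 days: 286 − 30 = 256 left.
December 2127 has 31 days: 256 − 31 = 225 left.
January 2128 has 31 days: 225 − 31 = 194 left.
February 2128 has 29 days (2128 is a leap year): 194 − 29 = 165 left.
March 2128 has 31 days: 165 − 31 = 134 left.
April 2128 has 30 days: 134 − 30 = 104 left.
May 2128 has 31 days: 104 − 31 = 73 left.
June 2128 has 30 days: 73 − 30 = 43 left.
July 2128 has 31 days: 43 − 31 = 12 left.
12 days into August 2128 → August 12, 2128.
Counting forward 600 days from August 12, 2128:
August has 31 days, so 31 − 12 = 19 days remain after August 12, 2128; 600 − 19 = 581 left.
September 2128 has 30 days: 581 − 30 = 551 left.
October 2128 has 31 days: 551 − 31 = 520 left.
November 2128 has 30 days: 520 − 30 = 490 left.
December 2128 has 31 days: 490 − 31 = 459 left.
January 2129 has 31 days: 459 − 31 = 428 left.
February 2129 has 28 days (2129 is not a leap year): 428 − 28 = 400 left.
March 2129 has 31 days: 400 − 31 = 369 left.
April 2129 has 30 days: 369 − 30 = 339 left.
May 2129 has 31 days: 339 − 31 = 308 left.
June 2129 has 30 days: 308 − 30 = 278 left.
July 2129 has 31 days: 278 − 31 = 247 left.
August 2129 has 31 days: 247 − 31 = 216 left.
September 2129 has 30 days: 216 − 30 = 186 left.
October 2129 has 31 days: 186 − 31 = 155 left.
November 2129 has 30 days: 155 − 30 = 125 left.
December 2129 has 31 days: 125 − 31 = 94 left.
January 2130 has 31 days: 94 − 31 = 63 left.
February 2130 has 28 days (2130 is not a leap year): 63 − 28 = 35 left.
March 2130 has 31 days: 35 − 31 = 4 left.
4 days into April 2130 → April 4, 2130.

April 4, 2130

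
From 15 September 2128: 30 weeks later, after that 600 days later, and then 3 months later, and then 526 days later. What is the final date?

Advancing 30 weeks (= 210 days) from September 15, 2128:
September has 30 days, so 30 − 15 = 15 days remain after September 15, 2128; 210 − 15 = 195 left.
October 2128 has 31 days: 195 − 31 = 164 left.
November 2128 has 30 days: 164 − 30 = 134 left.
December 2128 has 31 days: 134 − 31 = 103 left.
January 2129 has 31 days: 103 − 31 = 72 left.
February 2129 has 28 days (2129 is not a leap year): 72 − 28 = 44 left.
March 2129 has 31 days: 44 − 31 = 13 left.
13 days into April 2129 → April 13, 2129.
Counting forward 600 days from April 13, 2129:
April has 30 days, so 30 − 13 = 17 days remain after April 13, 2129; 600 − 17 = 583 left.
May 2129 has 31 days: 583 − 31 = 552 left.
June 2129 has 30 days: 552 − 30 = 522 left.
July 2129 has 31 days: 522 − 31 = 491 left.
August 2129 has 31 days: 491 − 31 = 460 left.
September 2129 has 30 days: 460 − 30 = 430 left.
October 2129 has 31 days: 430 − 31 = 399 left.
November 2129 has 30 days: 399 − 30 = 369 left.
December 2129 has 31 days: 369 − 31 = 338 left.
January 2130 has 31 days: 338 − 31 = 307 left.
February 2130 has 28 days (2130 is not a leap year): 307 − 28 = 279 left.
March 2130 has 31 days: 279 − 31 = 248 left.
April 2130 has 30 days: 248 − 30 = 218 left.
May 2130 has 31 days: 218 − 31 = 187 left.
June 2130 has 30 days: 187 − 30 = 157 left.
July 2130 has 31 days: 157 − 31 = 126 left.
August 2130 has 31 days: 126 − 31 = 95 left.
September 2130 has 30 days: 95 − 30 = 65 left.
October 2130 has 31 days: 65 − 31 = 34 left.
November 2130 has 30 days: 34 − 30 = 4 left.
4 days into December 2130 → December 4, 2130.
Adding 3 months from December 4, 2130:
month 12 + 3 = 15, which is month 3 of year 2131 → March 2131.
Day 4 is valid in March, giving March 4, 2131.
Counting forward 526 days from March 4, 2131:
March has 31 days, so 31 − 4 = 27 days remain after March 4, 2131; 526 − 27 = 499 left.
April 2131 has 30 days: 499 − 30 = 469 left.
May 2131 has 31 days: 469 − 31 = 438 left.
June 2131 has 30 days: 438 − 30 = 408 left.
July 2131 has 31 days: 408 − 31 = 377 left.
August 2131 has 31 days: 377 − 31 = 346 left.
September 2131 has 30 days: 346 − 30 = 316 left.
October 2131 has 31 days: 316 − 31 = 285 left.
November 2131 has 30 days: 285 − 30 = 255 left.
December 2131 has 31 days: 255 − 31 = 224 left.
January 2132 has 31 days: 224 − 31 = 193 left.
February 2132 has 29 days (2132 is a leap year): 193 − 29 = 164 left.
March 2132 has 31 days: 164 − 31 = 133 left.
April 2132 has 30 days: 133 − 30 = 103 left.
May 2132 has 31 days: 103 − 31 = 72 left.
June 2132 has 30 days: 72 − 30 = 42 left.
July 2132 has 31 days: 42 − 31 = 11 left.
11 days into August 2132 → August 11, 2132.

August 11, 2132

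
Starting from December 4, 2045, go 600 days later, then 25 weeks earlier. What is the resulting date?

February 2, 2047

Adding 600 days from December 4, 2045:
December has 31 days, so 31 − 4 = 27 days remain after December 4, 2045; 600 − 27 = 573 left.
January 2046 has 31 days: 573 − 31 = 542 left.
February 2046 has 28 days (2046 is not a leap year): 542 − 28 = 514 left.
March 2046 has 31 days: 514 − 31 = 483 left.
April 2046 has 30 days: 483 − 30 = 453 left.
May 2046 has 31 days: 453 − 31 = 422 left.
June 2046 has 30 days: 422 − 30 = 392 left.
July 2046 has 31 days: 392 − 31 = 361 left.
August 2046 has 31 days: 361 − 31 = 330 left.
September 2046 has 30 days: 330 − 30 = 300 left.
October 2046 has 31 days: 300 − 31 = 269 left.
November 2046 has 30 days: 269 − 30 = 239 left.
December 2046 has 31 days: 239 − 31 = 208 left.
January 2047 has 31 days: 208 − 31 = 177 left.
February 2047 has 28 days (2047 is not a leap year): 177 − 28 = 149 left.
March 2047 has 31 days: 149 − 31 = 118 left.
April 2047 has 30 days: 118 − 30 = 88 left.
May 2047 has 31 days: 88 − 31 = 57 left.
June 2047 has 30 days: 57 − 30 = 27 left.
27 days into July 2047 → July 27, 2047.
Counting back 25 weeks (= 175 days) from July 27, 2047:
Going back 27 days from July 27, 2047 reaches the end of the previous month; 175 − 27 = 148 left.
June 2047 has 30 days: 148 − 30 = 118 left.
May 2047 has 31 days: 118 − 31 = 87 left.
April 2047 has 30 days: 87 − 30 = 57 left.
March 2047 has 31 days: 57 − 31 = 26 left.
February 2047 has 28 days; 28 − 26 = 2 → February 2, 2047.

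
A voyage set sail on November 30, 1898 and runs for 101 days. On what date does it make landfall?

Counting forward 101 days from November 30, 1898.
November has 30 days, so 30 − 30 = 0 days remain after November 30, 1898; 101 − 0 = 101 left.
December 1898 has 31 days: 101 − 31 = 70 left.
January 1899 has 31 days: 70 − 31 = 39 left.
February 1899 has 28 days (1899 is not a leap year): 39 − 28 = 11 left.
11 days into March 1899 → March 11, 1899.

March 11, 1899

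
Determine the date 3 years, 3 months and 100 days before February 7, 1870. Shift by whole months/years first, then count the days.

July 30, 1866

Counting back 3 years, 3 months and 100 days from February 7, 1870: first the month/year part, then the days.
-3 years → 1867; month 2 − 3 = -1, which is month 11 of year 1866 → November 1866.
Day 7 is valid in November, giving November 7, 1866.
Now subtract 100 days from November 7, 1866.
Going back 7 days from November 7, 1866 reaches the end of the previous month; 100 − 7 = 93 left.
October 1866 has 31 days: 93 − 31 = 62 left.
September 1866 has 30 days: 62 − 30 = 32 left.
August 1866 has 31 days: 32 − 31 = 1 left.
July 1866 has 31 days; 31 − 1 = 30 → July 30, 1866.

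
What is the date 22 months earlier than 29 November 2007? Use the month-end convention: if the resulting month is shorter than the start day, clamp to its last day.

Going back 22 months from November 29, 2007.
month 11 − 22 = -11, which is month 1 of year 2006 → January 2006.
Day 29 is valid in January, giving January 29, 2006.

January 29, 2006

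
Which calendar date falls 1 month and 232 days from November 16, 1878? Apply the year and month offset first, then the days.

Counting forward 1 month and 232 days from November 16, 1878: first the month/year part, then the days.
month 11 + 1 = 12 → December 1878.
Day 16 is valid in December, giving December 16, 1878.
Now add 232 days from December 16, 1878.
December has 31 days, so 31 − 16 = 15 days remain after December 16, 1878; 232 − 15 = 217 left.
January 1879 has 31 days: 217 − 31 = 186 left.
February 1879 has 28 days (1879 is not a leap year): 186 − 28 = 158 left.
March 1879 has 31 days: 158 − 31 = 127 left.
April 1879 has 30 days: 127 − 30 = 97 left.
May 1879 has 31 days: 97 − 31 = 66 left.
June 1879 has 30 days: 66 − 30 = 36 left.
July 1879 has 31 days: 36 − 31 = 5 left.
5 days into August 1879 → August 5, 1879.

August 5, 1879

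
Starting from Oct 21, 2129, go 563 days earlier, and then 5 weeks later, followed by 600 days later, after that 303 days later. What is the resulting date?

Counting back 563 days from October 21, 2129:
Going back 21 days from October 21, 2129 reaches the end of the previous month; 563 − 21 = 542 left.
September 2129 has 30 days: 542 − 30 = 512 left.
August 2129 has 31 days: 512 − 31 = 481 left.
July 2129 has 31 days: 481 − 31 = 450 left.
June 2129 has 30 days: 450 − 30 = 420 left.
May 2129 has 31 days: 420 − 31 = 389 left.
April 2129 has 30 days: 389 − 30 = 359 left.
March 2129 has 31 days: 359 − 31 = 328 left.
February 2129 has 28 days (2129 is not a leap year): 328 − 28 = 300 left.
January 2129 has 31 days: 300 − 31 = 269 left.
December 2128 has 31 days: 269 − 31 = 238 left.
November 2128 has 30 days: 238 − 30 = 208 left.
October 2128 has 31 days: 208 − 31 = 177 left.
September 2128 has 30 days: 177 − 30 = 147 left.
August 2128 has 31 days: 147 − 31 = 116 left.
July 2128 has 31 days: 116 − 31 = 85 left.
June 2128 has 30 days: 85 − 30 = 55 left.
May 2128 has 31 days: 55 − 31 = 24 left.
April 2128 has 30 days; 30 − 24 = 6 → April 6, 2128.
Advancing 5 weeks (= 35 days) from April 6, 2128:
April has 30 days, so 30 − 6 = 24 days remain after April 6, 2128; 35 − 24 = 11 left.
11 days into May 2128 → May 11, 2128.
Counting forward 600 days from May 11, 2128:
May has 31 days, so 31 − 11 = 20 days remain after May 11, 2128; 600 − 20 = 580 left.
June 2128 has 30 days: 580 − 30 = 550 left.
July 2128 has 31 days: 550 − 31 = 519 left.
August 2128 has 31 days: 519 − 31 = 488 left.
September 2128 has 30 days: 488 − 30 = 458 left.
October 2128 has 31 days: 458 − 31 = 427 left.
November 2128 has 30 days: 427 − 30 = 397 left.
December 2128 has 31 days: 397 − 31 = 366 left.
January 2129 has 31 days: 366 − 31 = 335 left.
February 2129 has 28 days (2129 is not a leap year): 335 − 28 = 307 left.
March 2129 has 31 days: 307 − 31 = 276 left.
April 2129 has 30 days: 276 − 30 = 246 left.
May 2129 has 31 days: 246 − 31 = 215 left.
June 2129 has 30 days: 215 − 30 = 185 left.
July 2129 has 31 days: 185 − 31 = 154 left.
August 2129 has 31 days: 154 − 31 = 123 left.
September 2129 has 30 days: 123 − 30 = 93 left.
October 2129 has 31 days: 93 − 31 = 62 left.
November 2129 has 30 days: 62 − 30 = 32 left.
December 2129 has 31 days: 32 − 31 = 1 left.
1 day into January 2130 → January 1, 2130.
Advancing 303 days from January 1, 2130:
January has 31 days, so 31 − 1 = 30 days remain after January 1, 2130; 303 − 30 = 273 left.
February 2130 has 28 days (2130 is not a leap year): 273 − 28 = 245 left.
March 2130 has 31 days: 245 − 31 = 214 left.
April 2130 has 30 days: 214 − 30 = 184 left.
May 2130 has 31 days: 184 − 31 = 153 left.
June 2130 has 30 days: 153 − 30 = 123 left.
July 2130 has 31 days: 123 − 31 = 92 left.
August 2130 has 31 days: 92 − 31 = 61 left.
September 2130 has 30 days: 61 − 30 = 31 left.
31 days into October 2130 → October 31, 2130.

October 31, 2130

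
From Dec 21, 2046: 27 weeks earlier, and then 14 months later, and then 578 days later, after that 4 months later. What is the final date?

July 15, 2049

Going back 27 weeks (= 189 days) from December 21, 2046:
Going back 21 days from December 21, 2046 reaches the end of the previous month; 189 − 21 = 168 left.
November 2046 has 30 days: 168 − 30 = 138 left.
October 2046 has 31 days: 138 − 31 = 107 left.
September 2046 has 30 days: 107 − 30 = 77 left.
August 2046 has 31 days: 77 − 31 = 46 left.
July 2046 has 31 days: 46 − 31 = 15 left.
June 2046 has 30 days; 30 − 15 = 15 → June 15, 2046.
Advancing 14 months from June 15, 2046:
month 6 + 14 = 20, which is month 8 of year 2047 → August 2047.
Day 15 is valid in August, giving August 15, 2047.
Counting forward 578 days from August 15, 2047:
August has 31 days, so 31 − 15 = 16 days remain after August 15, 2047; 578 − 16 = 562 left.
September 2047 has 30 days: 562 − 30 = 532 left.
October 2047 has 31 days: 532 − 31 = 501 left.
November 2047 has 30 days: 501 − 30 = 471 left.
December 2047 has 31 days: 471 − 31 = 440 left.
January 2048 has 31 days: 440 − 31 = 409 left.
February 2048 has 29 days (2048 is a leap year): 409 − 29 = 380 left.
March 2048 has 31 days: 380 − 31 = 349 left.
April 2048 has 30 days: 349 − 30 = 319 left.
May 2048 has 31 days: 319 − 31 = 288 left.
June 2048 has 30 days: 288 − 30 = 258 left.
July 2048 has 31 days: 258 − 31 = 227 left.
August 2048 has 31 days: 227 − 31 = 196 left.
September 2048 has 30 days: 196 − 30 = 166 left.
October 2048 has 31 days: 166 − 31 = 135 left.
November 2048 has 30 days: 135 − 30 = 105 left.
December 2048 has 31 days: 105 − 31 = 74 left.
January 2049 has 31 days: 74 − 31 = 43 left.
February 2049 has 28 days (2049 is not a leap year): 43 − 28 = 15 left.
15 days into March 2049 → March 15, 2049.
Counting forward 4 months from March 15, 2049:
month 3 + 4 = 7 → July 2049.
Day 15 is valid in July, giving July 15, 2049.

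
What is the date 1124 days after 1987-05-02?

May 30, 1990

Advancing 1124 days from May 2, 1987.
May has 31 days, so 31 − 2 = 29 days remain after May 2, 1987; 1124 − 29 = 1095 left.
June 1987 has 30 days: 1095 − 30 = 1065 left.
July 1987 has 31 days: 1065 − 31 = 1034 left.
August 1987 has 31 days: 1034 − 31 = 1003 left.
September 1987 has 30 days: 1003 − 30 = 973 left.
October 1987 has 31 days: 973 − 31 = 942 left.
November 1987 has 30 days: 942 − 30 = 912 left.
December 1987 has 31 days: 912 − 31 = 881 left.
January 1988 has 31 days: 881 − 31 = 850 left.
February 1988 has 29 days (1988 is a leap year): 850 − 29 = 821 left.
March 1988 has 31 days: 821 − 31 = 790 left.
April 1988 has 30 days: 790 − 30 = 760 left.
May 1988 has 31 days: 760 − 31 = 729 left.
June 1988 has 30 days: 729 − 30 = 699 left.
July 1988 has 31 days: 699 − 31 = 668 left.
August 1988 has 31 days: 668 − 31 = 637 left.
September 1988 has 30 days: 637 − 30 = 607 left.
October 1988 has 31 days: 607 − 31 = 576 left.
November 1988 has 30 days: 576 − 30 = 546 left.
December 1988 has 31 days: 546 − 31 = 515 left.
January 1989 has 31 days: 515 − 31 = 484 left.
February 1989 has 28 days (1989 is not a leap year): 484 − 28 = 456 left.
March 1989 has 31 days: 456 − 31 = 425 left.
April 1989 has 30 days: 425 − 30 = 395 left.
May 1989 has 31 days: 395 − 31 = 364 left.
June 1989 has 30 days: 364 − 30 = 334 left.
July 1989 has 31 days: 334 − 31 = 303 left.
August 1989 has 31 days: 303 − 31 = 272 left.
September 1989 has 30 days: 272 − 30 = 242 left.
October 1989 has 31 days: 242 − 31 = 211 left.
November 1989 has 30 days: 211 − 30 = 181 left.
December 1989 has 31 days: 181 − 31 = 150 left.
January 1990 has 31 days: 150 − 31 = 119 left.
February 1990 has 28 days (1990 is not a leap year): 119 − 28 = 91 left.
March 1990 has 31 days: 91 − 31 = 60 left.
April 1990 has 30 days: 60 − 30 = 30 left.
30 days into May 1990 → May 30, 1990.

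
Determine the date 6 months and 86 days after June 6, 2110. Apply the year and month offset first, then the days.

Advancing 6 months and 86 days from June 6, 2110: first the month/year part, then the days.
month 6 + 6 = 12 → December 2110.
Day 6 is valid in December, giving December 6, 2110.
Now add 86 days from December 6, 2110.
December has 31 days, so 31 − 6 = 25 days remain after December 6, 2110; 86 − 25 = 61 left.
January 2111 has 31 days: 61 − 31 = 30 left.
February 2111 has 28 days (2111 is not a leap year): 30 − 28 = 2 left.
2 days into March 2111 → March 2, 2111.

March 2, 2111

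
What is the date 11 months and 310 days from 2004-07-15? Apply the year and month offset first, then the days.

Counting forward 11 months and 310 days from July 15, 2004: first the month/year part, then the days.
month 7 + 11 = 18, which is month 6 of year 2005 → June 2005.
Day 15 is valid in June, giving June 15, 2005.
Now add 310 days from June 15, 2005.
June has 30 days, so 30 − 15 = 15 days remain after June 15, 2005; 310 − 15 = 295 left.
July 2005 has 31 days: 295 − 31 = 264 left.
August 2005 has 31 days: 264 − 31 = 233 left.
September 2005 has 30 days: 233 − 30 = 203 left.
October 2005 has 31 days: 203 − 31 = 172 left.
November 2005 has 30 days: 172 − 30 = 142 left.
December 2005 has 31 days: 142 − 31 = 111 left.
January 2006 has 31 days: 111 − 31 = 80 left.
February 2006 has 28 days (2006 is not a leap year): 80 − 28 = 52 left.
March 2006 has 31 days: 52 − 31 = 21 left.
21 days into April 2006 → April 21, 2006.

April 21, 2006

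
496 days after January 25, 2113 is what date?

Adding 496 days from January 25, 2113.
January has 31 days, so 31 − 25 = 6 days remain after January 25, 2113; 496 − 6 = 490 left.
February 2113 has 28 days (2113 is not a leap year): 490 − 28 = 462 left.
March 2113 has 31 days: 462 − 31 = 431 left.
April 2113 has 30 days: 431 − 30 = 401 left.
May 2113 has 31 days: 401 − 31 = 370 left.
June 2113 has 30 days: 370 − 30 = 340 left.
July 2113 has 31 days: 340 − 31 = 309 left.
August 2113 has 31 days: 309 − 31 = 278 left.
September 2113 has 30 days: 278 − 30 = 248 left.
October 2113 has 31 days: 248 − 31 = 217 left.
November 2113 has 30 days: 217 − 30 = 187 left.
December 2113 has 31 days: 187 − 31 = 156 left.
January 2114 has 31 days: 156 − 31 = 125 left.
February 2114 has 28 days (2114 is not a leap year): 125 − 28 = 97 left.
March 2114 has 31 days: 97 − 31 = 66 left.
April 2114 has 30 days: 66 − 30 = 36 left.
May 2114 has 31 days: 36 − 31 = 5 left.
5 days into June 2114 → June 5, 2114.

June 5, 2114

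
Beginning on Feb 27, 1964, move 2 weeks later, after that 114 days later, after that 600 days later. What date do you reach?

February 24, 1966

Advancing 2 weeks (= 14 days) from February 27, 1964:
February has 29 days, so 29 − 27 = 2 days remain after February 27, 1964; 14 − 2 = 12 left.
12 days into March 1964 → March 12, 1964.
Adding 114 days from March 12, 1964:
March has 31 days, so 31 − 12 = 19 days remain after March 12, 1964; 114 − 19 = 95 left.
April 1964 has 30 days: 95 − 30 = 65 left.
May 1964 has 31 days: 65 − 31 = 34 left.
June 1964 has 30 days: 34 − 30 = 4 left.
4 days into July 1964 → July 4, 1964.
Adding 600 days from July 4, 1964:
July has 31 days, so 31 − 4 = 27 days remain after July 4, 1964; 600 − 27 = 573 left.
August 1964 has 31 days: 573 − 31 = 542 left.
September 1964 has 30 days: 542 − 30 = 512 left.
October 1964 has 31 days: 512 − 31 = 481 left.
November 1964 has 30 days: 481 − 30 = 451 left.
December 1964 has 31 days: 451 − 31 = 420 left.
January 1965 has 31 days: 420 − 31 = 389 left.
February 1965 has 28 days (1965 is not a leap year): 389 − 28 = 361 left.
March 1965 has 31 days: 361 − 31 = 330 left.
April 1965 has 30 days: 330 − 30 = 300 left.
May 1965 has 31 days: 300 − 31 = 269 left.
June 1965 has 30 days: 269 − 30 = 239 left.
July 1965 has 31 days: 239 − 31 = 208 left.
August 1965 has 31 days: 208 − 31 = 177 left.
September 1965 has 30 days: 177 − 30 = 147 left.
October 1965 has 31 days: 147 − 31 = 116 left.
November 1965 has 30 days: 116 − 30 = 86 left.
December 1965 has 31 days: 86 − 31 = 55 left.
January 1966 has 31 days: 55 − 31 = 24 left.
24 days into February 1966 → February 24, 1966.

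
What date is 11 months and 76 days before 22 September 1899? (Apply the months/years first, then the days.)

August 7, 1898

Counting back 11 months and 76 days from September 22, 1899: first the month/year part, then the days.
month 9 − 11 = -2, which is month 10 of year 1898 → October 1898.
Day 22 is valid in October, giving October 22, 1898.
Now subtract 76 days from October 22, 1898.
Going back 22 days from October 22, 1898 reaches the end of the previous month; 76 − 22 = 54 left.
September 1898 has 30 days: 54 − 30 = 24 left.
August 1898 has 31 days; 31 − 24 = 7 → August 7, 1898.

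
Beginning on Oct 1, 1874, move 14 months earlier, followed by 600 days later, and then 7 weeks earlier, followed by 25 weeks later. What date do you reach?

July 28, 1875

Going back 14 months from October 1, 1874:
month 10 − 14 = -4, which is month 8 of year 1873 → August 1873.
Day 1 is valid in August, giving August 1, 1873.
Advancing 600 days from August 1, 1873:
August has 31 days, so 31 − 1 = 30 days remain after August 1, 1873; 600 − 30 = 570 left.
September 1873 has 30 days: 570 − 30 = 540 left.
October 1873 has 31 days: 540 − 31 = 509 left.
November 1873 has 30 days: 509 − 30 = 479 left.
December 1873 has 31 days: 479 − 31 = 448 left.
January 1874 has 31 days: 448 − 31 = 417 left.
February 1874 has 28 days (1874 is not a leap year): 417 − 28 = 389 left.
March 1874 has 31 days: 389 − 31 = 358 left.
April 1874 has 30 days: 358 − 30 = 328 left.
May 1874 has 31 days: 328 − 31 = 297 left.
June 1874 has 30 days: 297 − 30 = 267 left.
July 1874 has 31 days: 267 − 31 = 236 left.
August 1874 has 31 days: 236 − 31 = 205 left.
September 1874 has 30 days: 205 − 30 = 175 left.
October 1874 has 31 days: 175 − 31 = 144 left.
November 1874 has 30 days: 144 − 30 = 114 left.
December 1874 has 31 days: 114 − 31 = 83 left.
January 1875 has 31 days: 83 − 31 = 52 left.
February 1875 has 28 days (1875 is not a leap year): 52 − 28 = 24 left.
24 days into March 1875 → March 24, 1875.
Going back 7 weeks (= 49 days) from March 24, 1875:
Going back 24 days from March 24, 1875 reaches the end of the previous month; 49 − 24 = 25 left.
February 1875 has 28 days; 28 − 25 = 3 → February 3, 1875.
Adding 25 weeks (= 175 days) from February 3, 1875:
February has 28 days, so 28 − 3 = 25 days remain after February 3, 1875; 175 − 25 = 150 left.
March 1875 has 31 days: 150 − 31 = 119 left.
April 1875 has 30 days: 119 − 30 = 89 left.
May 1875 has 31 days: 89 − 31 = 58 left.
June 1875 has 30 days: 58 − 30 = 28 left.
28 days into July 1875 → July 28, 1875.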